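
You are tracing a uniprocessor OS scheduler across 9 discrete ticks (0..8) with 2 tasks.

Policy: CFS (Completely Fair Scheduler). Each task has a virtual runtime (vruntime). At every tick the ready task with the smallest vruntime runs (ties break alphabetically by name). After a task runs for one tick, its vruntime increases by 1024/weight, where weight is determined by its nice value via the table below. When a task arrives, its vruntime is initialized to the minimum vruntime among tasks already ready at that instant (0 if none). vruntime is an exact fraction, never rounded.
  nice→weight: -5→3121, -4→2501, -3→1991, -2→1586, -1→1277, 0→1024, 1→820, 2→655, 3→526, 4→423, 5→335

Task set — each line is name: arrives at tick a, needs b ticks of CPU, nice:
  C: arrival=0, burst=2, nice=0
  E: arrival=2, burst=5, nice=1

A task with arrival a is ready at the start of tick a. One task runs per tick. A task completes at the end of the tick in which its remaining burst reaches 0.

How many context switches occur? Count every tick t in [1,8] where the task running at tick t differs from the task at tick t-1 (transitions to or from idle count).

context switches = 2

t=0: vr[C=0] → run C
t=1: vr[C=1] → run C
t=2: vr[E=0] → run E
t=3: vr[E=256/205] → run E
t=4: vr[E=512/205] → run E
t=5: vr[E=768/205] → run E
t=6: vr[E=1024/205] → run E
t=7: (idle)
t=8: (idle)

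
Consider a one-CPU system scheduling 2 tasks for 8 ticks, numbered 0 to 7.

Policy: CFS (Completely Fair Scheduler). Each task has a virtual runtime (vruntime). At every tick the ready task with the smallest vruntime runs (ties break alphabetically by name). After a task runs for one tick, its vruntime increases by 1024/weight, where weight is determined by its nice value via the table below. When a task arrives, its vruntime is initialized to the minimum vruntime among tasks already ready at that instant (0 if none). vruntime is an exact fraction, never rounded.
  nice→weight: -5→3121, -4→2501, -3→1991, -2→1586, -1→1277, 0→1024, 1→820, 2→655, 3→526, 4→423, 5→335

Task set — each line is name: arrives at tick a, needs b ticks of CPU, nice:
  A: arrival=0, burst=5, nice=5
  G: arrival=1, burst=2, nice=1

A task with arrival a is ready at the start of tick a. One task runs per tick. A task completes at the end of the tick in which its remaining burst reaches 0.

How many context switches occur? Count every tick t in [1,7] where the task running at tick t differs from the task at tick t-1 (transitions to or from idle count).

context switches = 3

t=0: vr[A=0] → run A
t=1: vr[A=1024/335 G=1024/335] → run A
t=2: vr[A=2048/335 G=1024/335] → run G
t=3: vr[A=2048/335 G=59136/13735] → run G
t=4: vr[A=2048/335] → run A
t=5: vr[A=3072/335] → run A
t=6: vr[A=4096/335] → run A
t=7: (idle)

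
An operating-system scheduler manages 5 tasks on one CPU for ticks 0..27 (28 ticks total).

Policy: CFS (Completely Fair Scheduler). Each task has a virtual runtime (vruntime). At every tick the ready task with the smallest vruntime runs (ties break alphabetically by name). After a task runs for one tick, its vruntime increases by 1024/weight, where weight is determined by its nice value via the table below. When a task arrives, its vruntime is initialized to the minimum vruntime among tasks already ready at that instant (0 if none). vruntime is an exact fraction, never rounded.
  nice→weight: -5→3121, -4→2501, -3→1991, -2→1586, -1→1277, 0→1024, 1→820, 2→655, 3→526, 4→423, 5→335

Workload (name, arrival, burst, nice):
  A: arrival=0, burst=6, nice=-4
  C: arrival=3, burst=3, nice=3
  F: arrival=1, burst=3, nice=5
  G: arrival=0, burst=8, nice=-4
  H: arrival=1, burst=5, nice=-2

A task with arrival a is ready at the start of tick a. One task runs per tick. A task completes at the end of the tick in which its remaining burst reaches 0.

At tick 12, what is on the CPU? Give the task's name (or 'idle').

t=0: vr[A=0 G=0] → run A
t=1: vr[A=1024/2501 F=0 G=0 H=0] → run F
t=2: vr[A=1024/2501 F=1024/335 G=0 H=0] → run G
t=3: vr[A=1024/2501 C=0 F=1024/335 G=1024/2501 H=0] → run C
t=4: vr[A=1024/2501 C=512/263 F=1024/335 G=1024/2501 H=0] → run H
t=5: vr[A=1024/2501 C=512/263 F=1024/335 G=1024/2501 H=512/793] → run A
t=6: vr[A=2048/2501 C=512/263 F=1024/335 G=1024/2501 H=512/793] → run G
t=7: vr[A=2048/2501 C=512/263 F=1024/335 G=2048/2501 H=512/793] → run H
t=8: vr[A=2048/2501 C=512/263 F=1024/335 G=2048/2501 H=1024/793] → run A
t=9: vr[A=3072/2501 C=512/263 F=1024/335 G=2048/2501 H=1024/793] → run G
t=10: vr[A=3072/2501 C=512/263 F=1024/335 G=3072/2501 H=1024/793] → run A
t=11: vr[A=4096/2501 C=512/263 F=1024/335 G=3072/2501 H=1024/793] → run G
t=12: vr[A=4096/2501 C=512/263 F=1024/335 G=4096/2501 H=1024/793] → run H
t=13: vr[A=4096/2501 C=512/263 F=1024/335 G=4096/2501 H=1536/793] → run A
t=14: vr[A=5120/2501 C=512/263 F=1024/335 G=4096/2501 H=1536/793] → run G
t=15: vr[A=5120/2501 C=512/263 F=1024/335 G=5120/2501 H=1536/793] → run H
t=16: vr[A=5120/2501 C=512/263 F=1024/335 G=5120/2501 H=2048/793] → run C
t=17: vr[A=5120/2501 C=1024/263 F=1024/335 G=5120/2501 H=2048/793] → run A
t=18: vr[C=1024/263 F=1024/335 G=5120/2501 H=2048/793] → run G
t=19: vr[C=1024/263 F=1024/335 G=6144/2501 H=2048/793] → run G
t=20: vr[C=1024/263 F=1024/335 G=7168/2501 H=2048/793] → run H
t=21: vr[C=1024/263 F=1024/335 G=7168/2501] → run G
t=22: vr[C=1024/263 F=1024/335] → run F
t=23: vr[C=1024/263 F=2048/335] → run C
t=24: vr[F=2048/335] → run F
t=25: (idle)
t=26: (idle)
t=27: (idle)

running at tick 12 = H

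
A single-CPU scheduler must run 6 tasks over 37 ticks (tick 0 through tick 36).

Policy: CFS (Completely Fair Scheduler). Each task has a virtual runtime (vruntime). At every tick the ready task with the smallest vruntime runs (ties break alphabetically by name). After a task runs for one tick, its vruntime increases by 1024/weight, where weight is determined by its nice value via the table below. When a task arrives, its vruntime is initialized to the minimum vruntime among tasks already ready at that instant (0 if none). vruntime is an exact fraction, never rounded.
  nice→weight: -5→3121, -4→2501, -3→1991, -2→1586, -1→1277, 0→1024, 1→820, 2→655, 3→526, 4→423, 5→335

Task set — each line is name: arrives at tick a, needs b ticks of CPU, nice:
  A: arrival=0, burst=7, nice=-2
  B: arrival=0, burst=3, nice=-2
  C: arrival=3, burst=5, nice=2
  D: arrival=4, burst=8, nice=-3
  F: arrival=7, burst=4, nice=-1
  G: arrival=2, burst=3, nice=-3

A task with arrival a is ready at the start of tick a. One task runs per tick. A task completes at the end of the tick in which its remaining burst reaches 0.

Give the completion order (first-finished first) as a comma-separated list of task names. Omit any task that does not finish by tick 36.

completion order = B, G, F, A, D, C

t=0: vr[A=0 B=0] → run A
t=1: vr[A=512/793 B=0] → run B
t=2: vr[A=512/793 B=512/793 G=512/793] → run A
t=3: vr[A=1024/793 B=512/793 C=512/793 G=512/793] → run B
t=4: vr[A=1024/793 B=1024/793 C=512/793 D=512/793 G=512/793] → run C
t=5: vr[A=1024/793 B=1024/793 C=1147392/519415 D=512/793 G=512/793] → run D
t=6: vr[A=1024/793 B=1024/793 C=1147392/519415 D=1831424/1578863 G=512/793] → run G
t=7: vr[A=1024/793 B=1024/793 C=1147392/519415 D=1831424/1578863 F=1831424/1578863 G=1831424/1578863] → run D
t=8: vr[A=1024/793 B=1024/793 C=1147392/519415 D=2643456/1578863 F=1831424/1578863 G=1831424/1578863] → run F
t=9: vr[A=1024/793 B=1024/793 C=1147392/519415 D=2643456/1578863 F=3955484160/2016208051 G=1831424/1578863] → run G
t=10: vr[A=1024/793 B=1024/793 C=1147392/519415 D=2643456/1578863 F=3955484160/2016208051 G=2643456/1578863] → run A
t=11: vr[A=1536/793 B=1024/793 C=1147392/519415 D=2643456/1578863 F=3955484160/2016208051 G=2643456/1578863] → run B
t=12: vr[A=1536/793 C=1147392/519415 D=2643456/1578863 F=3955484160/2016208051 G=2643456/1578863] → run D
t=13: vr[A=1536/793 C=1147392/519415 D=3455488/1578863 F=3955484160/2016208051 G=2643456/1578863] → run G
t=14: vr[A=1536/793 C=1147392/519415 D=3455488/1578863 F=3955484160/2016208051] → run A
t=15: vr[A=2048/793 C=1147392/519415 D=3455488/1578863 F=3955484160/2016208051] → run F
t=16: vr[A=2048/793 C=1147392/519415 D=3455488/1578863 F=5572239872/2016208051] → run D
t=17: vr[A=2048/793 C=1147392/519415 D=4267520/1578863 F=5572239872/2016208051] → run C
t=18: vr[A=2048/793 C=1959424/519415 D=4267520/1578863 F=5572239872/2016208051] → run A
t=19: vr[A=2560/793 C=1959424/519415 D=4267520/1578863 F=5572239872/2016208051] → run D
t=20: vr[A=2560/793 C=1959424/519415 D=5079552/1578863 F=5572239872/2016208051] → run F
t=21: vr[A=2560/793 C=1959424/519415 D=5079552/1578863 F=7188995584/2016208051] → run D
t=22: vr[A=2560/793 C=1959424/519415 D=5891584/1578863 F=7188995584/2016208051] → run A
t=23: vr[A=3072/793 C=1959424/519415 D=5891584/1578863 F=7188995584/2016208051] → run F
t=24: vr[A=3072/793 C=1959424/519415 D=5891584/1578863] → run D
t=25: vr[A=3072/793 C=1959424/519415 D=6703616/1578863] → run C
t=26: vr[A=3072/793 C=2771456/519415 D=6703616/1578863] → run A
t=27: vr[C=2771456/519415 D=6703616/1578863] → run D
t=28: vr[C=2771456/519415] → run C
t=29: vr[C=3583488/519415] → run C
t=30: (idle)
t=31: (idle)
t=32: (idle)
t=33: (idle)
t=34: (idle)
t=35: (idle)
t=36: (idle)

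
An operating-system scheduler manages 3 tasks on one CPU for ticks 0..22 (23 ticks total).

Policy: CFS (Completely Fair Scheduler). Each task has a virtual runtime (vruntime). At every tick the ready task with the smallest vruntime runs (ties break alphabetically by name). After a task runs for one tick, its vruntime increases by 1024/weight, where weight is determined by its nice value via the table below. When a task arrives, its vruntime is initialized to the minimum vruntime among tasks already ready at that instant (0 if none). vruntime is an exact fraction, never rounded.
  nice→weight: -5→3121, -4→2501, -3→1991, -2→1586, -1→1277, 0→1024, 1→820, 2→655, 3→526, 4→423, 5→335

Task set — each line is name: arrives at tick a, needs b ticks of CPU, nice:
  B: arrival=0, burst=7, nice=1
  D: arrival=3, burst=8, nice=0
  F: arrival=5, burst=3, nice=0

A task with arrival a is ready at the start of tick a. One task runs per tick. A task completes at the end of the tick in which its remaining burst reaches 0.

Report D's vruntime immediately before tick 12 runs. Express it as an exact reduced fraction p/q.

vruntime(D, start of tick 12) = 1588/205

t=0: vr[B=0] → run B
t=1: vr[B=256/205] → run B
t=2: vr[B=512/205] → run B
t=3: vr[B=768/205 D=768/205] → run B
t=4: vr[B=1024/205 D=768/205] → run D
t=5: vr[B=1024/205 D=973/205 F=973/205] → run D
t=6: vr[B=1024/205 D=1178/205 F=973/205] → run F
t=7: vr[B=1024/205 D=1178/205 F=1178/205] → run B
t=8: vr[B=256/41 D=1178/205 F=1178/205] → run D
t=9: vr[B=256/41 D=1383/205 F=1178/205] → run F
t=10: vr[B=256/41 D=1383/205 F=1383/205] → run B
t=11: vr[B=1536/205 D=1383/205 F=1383/205] → run D
t=12: vr[B=1536/205 D=1588/205 F=1383/205] → run F
t=13: vr[B=1536/205 D=1588/205] → run B
t=14: vr[D=1588/205] → run D
t=15: vr[D=1793/205] → run D
t=16: vr[D=1998/205] → run D
t=17: vr[D=2203/205] → run D
t=18: (idle)
t=19: (idle)
t=20: (idle)
t=21: (idle)
t=22: (idle)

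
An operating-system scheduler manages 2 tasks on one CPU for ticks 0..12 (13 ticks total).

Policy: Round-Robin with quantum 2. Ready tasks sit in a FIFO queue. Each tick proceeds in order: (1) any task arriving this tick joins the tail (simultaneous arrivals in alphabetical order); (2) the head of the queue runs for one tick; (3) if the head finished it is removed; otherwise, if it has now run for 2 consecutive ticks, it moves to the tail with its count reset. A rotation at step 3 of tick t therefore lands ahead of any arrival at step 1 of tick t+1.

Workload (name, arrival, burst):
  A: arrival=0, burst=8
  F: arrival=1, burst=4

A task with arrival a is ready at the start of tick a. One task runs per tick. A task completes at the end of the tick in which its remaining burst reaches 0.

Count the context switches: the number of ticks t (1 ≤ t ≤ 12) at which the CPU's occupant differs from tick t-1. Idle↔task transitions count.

context switches = 5

t=0: queue=[A] q_used=0 → run A
t=1: queue=[A,F] q_used=1 → run A
t=2: queue=[F,A] q_used=0 → run F
t=3: queue=[F,A] q_used=1 → run F
t=4: queue=[A,F] q_used=0 → run A
t=5: queue=[A,F] q_used=1 → run A
t=6: queue=[F,A] q_used=0 → run F
t=7: queue=[F,A] q_used=1 → run F
t=8: queue=[A] q_used=0 → run A
t=9: queue=[A] q_used=1 → run A
t=10: queue=[A] q_used=0 → run A
t=11: queue=[A] q_used=1 → run A
t=12: (idle)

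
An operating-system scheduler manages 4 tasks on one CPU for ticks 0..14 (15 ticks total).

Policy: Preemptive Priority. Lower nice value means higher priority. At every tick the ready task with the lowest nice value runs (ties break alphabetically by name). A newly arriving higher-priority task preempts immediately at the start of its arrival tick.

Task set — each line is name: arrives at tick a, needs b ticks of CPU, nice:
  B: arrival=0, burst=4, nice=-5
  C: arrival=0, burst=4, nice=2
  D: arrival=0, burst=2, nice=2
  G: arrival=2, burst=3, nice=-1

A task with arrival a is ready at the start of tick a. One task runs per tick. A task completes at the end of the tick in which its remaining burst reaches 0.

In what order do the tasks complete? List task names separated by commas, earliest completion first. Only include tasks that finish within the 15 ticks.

completion order = B, G, C, D

t=0: ready={B,C,D} → run B
t=1: ready={B,C,D} → run B
t=2: ready={B,C,D,G} → run B
t=3: ready={B,C,D,G} → run B
t=4: ready={C,D,G} → run G
t=5: ready={C,D,G} → run G
t=6: ready={C,D,G} → run G
t=7: ready={C,D} → run C
t=8: ready={C,D} → run C
t=9: ready={C,D} → run C
t=10: ready={C,D} → run C
t=11: ready={D} → run D
t=12: ready={D} → run D
t=13: (idle)
t=14: (idle)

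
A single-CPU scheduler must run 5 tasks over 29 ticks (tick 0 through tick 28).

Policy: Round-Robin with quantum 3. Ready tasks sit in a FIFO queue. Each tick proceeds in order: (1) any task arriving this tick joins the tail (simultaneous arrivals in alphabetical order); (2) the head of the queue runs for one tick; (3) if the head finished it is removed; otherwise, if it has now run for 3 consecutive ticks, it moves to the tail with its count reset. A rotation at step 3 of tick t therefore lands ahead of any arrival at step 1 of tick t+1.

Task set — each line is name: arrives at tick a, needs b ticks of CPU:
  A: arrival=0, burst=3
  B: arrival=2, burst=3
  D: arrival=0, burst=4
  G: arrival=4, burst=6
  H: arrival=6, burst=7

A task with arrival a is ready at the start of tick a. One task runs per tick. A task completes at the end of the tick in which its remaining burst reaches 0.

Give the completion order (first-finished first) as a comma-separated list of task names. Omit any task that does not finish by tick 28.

t=0: queue=[A,D] q_used=0 → run A
t=1: queue=[A,D] q_used=1 → run A
t=2: queue=[A,D,B] q_used=2 → run A
t=3: queue=[D,B] q_used=0 → run D
t=4: queue=[D,B,G] q_used=1 → run D
t=5: queue=[D,B,G] q_used=2 → run D
t=6: queue=[B,G,D,H] q_used=0 → run B
t=7: queue=[B,G,D,H] q_used=1 → run B
t=8: queue=[B,G,D,H] q_used=2 → run B
t=9: queue=[G,D,H] q_used=0 → run G
t=10: queue=[G,D,H] q_used=1 → run G
t=11: queue=[G,D,H] q_used=2 → run G
t=12: queue=[D,H,G] q_used=0 → run D
t=13: queue=[H,G] q_used=0 → run H
t=14: queue=[H,G] q_used=1 → run H
t=15: queue=[H,G] q_used=2 → run H
t=16: queue=[G,H] q_used=0 → run G
t=17: queue=[G,H] q_used=1 → run G
t=18: queue=[G,H] q_used=2 → run G
t=19: queue=[H] q_used=0 → run H
t=20: queue=[H] q_used=1 → run H
t=21: queue=[H] q_used=2 → run H
t=22: queue=[H] q_used=0 → run H
t=23: (idle)
t=24: (idle)
t=25: (idle)
t=26: (idle)
t=27: (idle)
t=28: (idle)

completion order = A, B, D, G, H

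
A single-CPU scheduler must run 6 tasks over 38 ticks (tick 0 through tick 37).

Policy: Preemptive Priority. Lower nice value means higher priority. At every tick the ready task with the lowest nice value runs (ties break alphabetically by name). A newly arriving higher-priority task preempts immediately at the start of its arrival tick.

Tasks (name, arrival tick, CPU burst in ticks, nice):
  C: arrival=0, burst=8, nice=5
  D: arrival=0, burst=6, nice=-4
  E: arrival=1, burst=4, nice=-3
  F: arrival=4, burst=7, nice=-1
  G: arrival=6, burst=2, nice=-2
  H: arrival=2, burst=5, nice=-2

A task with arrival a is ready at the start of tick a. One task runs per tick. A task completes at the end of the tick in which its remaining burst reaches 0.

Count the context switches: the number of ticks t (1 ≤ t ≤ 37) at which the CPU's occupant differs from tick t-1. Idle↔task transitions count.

t=0: ready={C,D} → run D
t=1: ready={C,D,E} → run D
t=2: ready={C,D,E,H} → run D
t=3: ready={C,D,E,H} → run D
t=4: ready={C,D,E,F,H} → run D
t=5: ready={C,D,E,F,H} → run D
t=6: ready={C,E,F,G,H} → run E
t=7: ready={C,E,F,G,H} → run E
t=8: ready={C,E,F,G,H} → run E
t=9: ready={C,E,F,G,H} → run E
t=10: ready={C,F,G,H} → run G
t=11: ready={C,F,G,H} → run G
t=12: ready={C,F,H} → run H
t=13: ready={C,F,H} → run H
t=14: ready={C,F,H} → run H
t=15: ready={C,F,H} → run H
t=16: ready={C,F,H} → run H
t=17: ready={C,F} → run F
t=18: ready={C,F} → run F
t=19: ready={C,F} → run F
t=20: ready={C,F} → run F
t=21: ready={C,F} → run F
t=22: ready={C,F} → run F
t=23: ready={C,F} → run F
t=24: ready={C} → run C
t=25: ready={C} → run C
t=26: ready={C} → run C
t=27: ready={C} → run C
t=28: ready={C} → run C
t=29: ready={C} → run C
t=30: ready={C} → run C
t=31: ready={C} → run C
t=32: (idle)
t=33: (idle)
t=34: (idle)
t=35: (idle)
t=36: (idle)
t=37: (idle)

context switches = 6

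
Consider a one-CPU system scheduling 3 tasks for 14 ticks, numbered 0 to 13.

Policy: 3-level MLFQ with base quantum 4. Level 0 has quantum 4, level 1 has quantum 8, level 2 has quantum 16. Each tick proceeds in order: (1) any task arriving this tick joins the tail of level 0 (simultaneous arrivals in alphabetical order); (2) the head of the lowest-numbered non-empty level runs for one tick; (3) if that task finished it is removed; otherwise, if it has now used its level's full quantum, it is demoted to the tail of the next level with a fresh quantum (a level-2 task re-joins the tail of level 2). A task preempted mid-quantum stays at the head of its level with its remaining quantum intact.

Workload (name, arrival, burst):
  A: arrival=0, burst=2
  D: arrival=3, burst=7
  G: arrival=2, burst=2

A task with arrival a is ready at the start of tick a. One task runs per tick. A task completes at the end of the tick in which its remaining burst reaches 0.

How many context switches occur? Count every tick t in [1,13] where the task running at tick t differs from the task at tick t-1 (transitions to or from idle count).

context switches = 3

t=0: L0/L1/L2 = A/-/- → run A
t=1: L0/L1/L2 = A/-/- → run A
t=2: L0/L1/L2 = G/-/- → run G
t=3: L0/L1/L2 = GD/-/- → run G
t=4: L0/L1/L2 = D/-/- → run D
t=5: L0/L1/L2 = D/-/- → run D
t=6: L0/L1/L2 = D/-/- → run D
t=7: L0/L1/L2 = D/-/- → run D
t=8: L0/L1/L2 = -/D/- → run D
t=9: L0/L1/L2 = -/D/- → run D
t=10: L0/L1/L2 = -/D/- → run D
t=11: (idle)
t=12: (idle)
t=13: (idle)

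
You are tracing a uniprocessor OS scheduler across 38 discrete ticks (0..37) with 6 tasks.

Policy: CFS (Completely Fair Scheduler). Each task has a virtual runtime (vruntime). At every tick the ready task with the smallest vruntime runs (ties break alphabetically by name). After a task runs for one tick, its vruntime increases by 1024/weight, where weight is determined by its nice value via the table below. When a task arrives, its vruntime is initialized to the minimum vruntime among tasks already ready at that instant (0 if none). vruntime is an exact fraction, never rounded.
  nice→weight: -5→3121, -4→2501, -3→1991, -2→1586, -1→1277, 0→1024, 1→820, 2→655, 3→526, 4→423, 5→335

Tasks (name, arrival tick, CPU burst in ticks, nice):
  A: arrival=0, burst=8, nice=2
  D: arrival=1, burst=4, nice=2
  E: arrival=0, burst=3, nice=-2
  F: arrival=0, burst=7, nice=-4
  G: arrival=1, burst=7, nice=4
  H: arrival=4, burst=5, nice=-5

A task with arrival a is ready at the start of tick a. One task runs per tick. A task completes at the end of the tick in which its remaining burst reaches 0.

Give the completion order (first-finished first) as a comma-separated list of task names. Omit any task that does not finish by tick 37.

t=0: vr[A=0 E=0 F=0] → run A
t=1: vr[A=1024/655 D=0 E=0 F=0 G=0] → run D
t=2: vr[A=1024/655 D=1024/655 E=0 F=0 G=0] → run E
t=3: vr[A=1024/655 D=1024/655 E=512/793 F=0 G=0] → run F
t=4: vr[A=1024/655 D=1024/655 E=512/793 F=1024/2501 G=0 H=0] → run G
t=5: vr[A=1024/655 D=1024/655 E=512/793 F=1024/2501 G=1024/423 H=0] → run H
t=6: vr[A=1024/655 D=1024/655 E=512/793 F=1024/2501 G=1024/423 H=1024/3121] → run H
t=7: vr[A=1024/655 D=1024/655 E=512/793 F=1024/2501 G=1024/423 H=2048/3121] → run F
t=8: vr[A=1024/655 D=1024/655 E=512/793 F=2048/2501 G=1024/423 H=2048/3121] → run E
t=9: vr[A=1024/655 D=1024/655 E=1024/793 F=2048/2501 G=1024/423 H=2048/3121] → run H
t=10: vr[A=1024/655 D=1024/655 E=1024/793 F=2048/2501 G=1024/423 H=3072/3121] → run F
t=11: vr[A=1024/655 D=1024/655 E=1024/793 F=3072/2501 G=1024/423 H=3072/3121] → run H
t=12: vr[A=1024/655 D=1024/655 E=1024/793 F=3072/2501 G=1024/423 H=4096/3121] → run F
t=13: vr[A=1024/655 D=1024/655 E=1024/793 F=4096/2501 G=1024/423 H=4096/3121] → run E
t=14: vr[A=1024/655 D=1024/655 F=4096/2501 G=1024/423 H=4096/3121] → run H
t=15: vr[A=1024/655 D=1024/655 F=4096/2501 G=1024/423] → run A
t=16: vr[A=2048/655 D=1024/655 F=4096/2501 G=1024/423] → run D
t=17: vr[A=2048/655 D=2048/655 F=4096/2501 G=1024/423] → run F
t=18: vr[A=2048/655 D=2048/655 F=5120/2501 G=1024/423] → run F
t=19: vr[A=2048/655 D=2048/655 F=6144/2501 G=1024/423] → run G
t=20: vr[A=2048/655 D=2048/655 F=6144/2501 G=2048/423] → run F
t=21: vr[A=2048/655 D=2048/655 G=2048/423] → run A
t=22: vr[A=3072/655 D=2048/655 G=2048/423] → run D
t=23: vr[A=3072/655 D=3072/655 G=2048/423] → run A
t=24: vr[A=4096/655 D=3072/655 G=2048/423] → run D
t=25: vr[A=4096/655 G=2048/423] → run G
t=26: vr[A=4096/655 G=1024/141] → run A
t=27: vr[A=1024/131 G=1024/141] → run G
t=28: vr[A=1024/131 G=4096/423] → run A
t=29: vr[A=6144/655 G=4096/423] → run A
t=30: vr[A=7168/655 G=4096/423] → run G
t=31: vr[A=7168/655 G=5120/423] → run A
t=32: vr[G=5120/423] → run G
t=33: vr[G=2048/141] → run G
t=34: (idle)
t=35: (idle)
t=36: (idle)
t=37: (idle)

completion order = E, H, F, D, A, G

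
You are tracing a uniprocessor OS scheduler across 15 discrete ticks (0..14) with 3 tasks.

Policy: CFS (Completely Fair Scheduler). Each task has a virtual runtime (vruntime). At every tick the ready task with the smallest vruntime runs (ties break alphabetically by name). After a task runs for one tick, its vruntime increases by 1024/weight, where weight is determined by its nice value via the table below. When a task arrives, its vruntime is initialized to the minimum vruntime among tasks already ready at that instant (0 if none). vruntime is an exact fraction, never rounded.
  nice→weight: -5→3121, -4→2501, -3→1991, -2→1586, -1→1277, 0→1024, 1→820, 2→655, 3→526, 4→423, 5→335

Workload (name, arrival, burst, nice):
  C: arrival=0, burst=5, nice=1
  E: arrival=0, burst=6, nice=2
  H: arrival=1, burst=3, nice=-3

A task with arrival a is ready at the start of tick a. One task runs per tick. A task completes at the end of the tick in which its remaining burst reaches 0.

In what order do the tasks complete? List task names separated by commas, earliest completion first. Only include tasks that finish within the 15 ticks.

t=0: vr[C=0 E=0] → run C
t=1: vr[C=256/205 E=0 H=0] → run E
t=2: vr[C=256/205 E=1024/655 H=0] → run H
t=3: vr[C=256/205 E=1024/655 H=1024/1991] → run H
t=4: vr[C=256/205 E=1024/655 H=2048/1991] → run H
t=5: vr[C=256/205 E=1024/655] → run C
t=6: vr[C=512/205 E=1024/655] → run E
t=7: vr[C=512/205 E=2048/655] → run C
t=8: vr[C=768/205 E=2048/655] → run E
t=9: vr[C=768/205 E=3072/655] → run C
t=10: vr[C=1024/205 E=3072/655] → run E
t=11: vr[C=1024/205 E=4096/655] → run C
t=12: vr[E=4096/655] → run E
t=13: vr[E=1024/131] → run E
t=14: (idle)

completion order = H, C, E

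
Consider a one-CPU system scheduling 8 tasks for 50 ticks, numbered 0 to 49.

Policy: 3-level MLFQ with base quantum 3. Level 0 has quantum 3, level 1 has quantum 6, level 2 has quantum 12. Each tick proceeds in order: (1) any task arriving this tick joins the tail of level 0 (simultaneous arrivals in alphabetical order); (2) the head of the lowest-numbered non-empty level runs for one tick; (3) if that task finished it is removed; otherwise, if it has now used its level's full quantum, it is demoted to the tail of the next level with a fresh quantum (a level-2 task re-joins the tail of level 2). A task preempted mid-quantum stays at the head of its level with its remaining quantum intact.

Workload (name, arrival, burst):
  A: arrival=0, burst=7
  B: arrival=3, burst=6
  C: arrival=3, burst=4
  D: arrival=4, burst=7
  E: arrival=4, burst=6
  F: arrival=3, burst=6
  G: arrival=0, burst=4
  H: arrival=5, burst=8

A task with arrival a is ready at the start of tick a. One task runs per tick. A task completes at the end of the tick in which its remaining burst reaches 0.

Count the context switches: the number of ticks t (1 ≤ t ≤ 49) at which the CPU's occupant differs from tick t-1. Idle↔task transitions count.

t=0: L0/L1/L2 = AG/-/- → run A
t=1: L0/L1/L2 = AG/-/- → run A
t=2: L0/L1/L2 = AG/-/- → run A
t=3: L0/L1/L2 = GBCF/A/- → run G
t=4: L0/L1/L2 = GBCFDE/A/- → run G
t=5: L0/L1/L2 = GBCFDEH/A/- → run G
t=6: L0/L1/L2 = BCFDEH/AG/- → run B
t=7: L0/L1/L2 = BCFDEH/AG/- → run B
t=8: L0/L1/L2 = BCFDEH/AG/- → run B
t=9: L0/L1/L2 = CFDEH/AGB/- → run C
t=10: L0/L1/L2 = CFDEH/AGB/- → run C
t=11: L0/L1/L2 = CFDEH/AGB/- → run C
t=12: L0/L1/L2 = FDEH/AGBC/- → run F
t=13: L0/L1/L2 = FDEH/AGBC/- → run F
t=14: L0/L1/L2 = FDEH/AGBC/- → run F
t=15: L0/L1/L2 = DEH/AGBCF/- → run D
t=16: L0/L1/L2 = DEH/AGBCF/- → run D
t=17: L0/L1/L2 = DEH/AGBCF/- → run D
t=18: L0/L1/L2 = EH/AGBCFD/- → run E
t=19: L0/L1/L2 = EH/AGBCFD/- → run E
t=20: L0/L1/L2 = EH/AGBCFD/- → run E
t=21: L0/L1/L2 = H/AGBCFDE/- → run H
t=22: L0/L1/L2 = H/AGBCFDE/- → run H
t=23: L0/L1/L2 = H/AGBCFDE/- → run H
t=24: L0/L1/L2 = -/AGBCFDEH/- → run A
t=25: L0/L1/L2 = -/AGBCFDEH/- → run A
t=26: L0/L1/L2 = -/AGBCFDEH/- → run A
t=27: L0/L1/L2 = -/AGBCFDEH/- → run A
t=28: L0/L1/L2 = -/GBCFDEH/- → run G
t=29: L0/L1/L2 = -/BCFDEH/- → run B
t=30: L0/L1/L2 = -/BCFDEH/- → run B
t=31: L0/L1/L2 = -/BCFDEH/- → run B
t=32: L0/L1/L2 = -/CFDEH/- → run C
t=33: L0/L1/L2 = -/FDEH/- → run F
t=34: L0/L1/L2 = -/FDEH/- → run F
t=35: L0/L1/L2 = -/FDEH/- → run F
t=36: L0/L1/L2 = -/DEH/- → run D
t=37: L0/L1/L2 = -/DEH/- → run D
t=38: L0/L1/L2 = -/DEH/- → run D
t=39: L0/L1/L2 = -/DEH/- → run D
t=40: L0/L1/L2 = -/EH/- → run E
t=41: L0/L1/L2 = -/EH/- → run E
t=42: L0/L1/L2 = -/EH/- → run E
t=43: L0/L1/L2 = -/H/- → run H
t=44: L0/L1/L2 = -/H/- → run H
t=45: L0/L1/L2 = -/H/- → run H
t=46: L0/L1/L2 = -/H/- → run H
t=47: L0/L1/L2 = -/H/- → run H
t=48: (idle)
t=49: (idle)

context switches = 16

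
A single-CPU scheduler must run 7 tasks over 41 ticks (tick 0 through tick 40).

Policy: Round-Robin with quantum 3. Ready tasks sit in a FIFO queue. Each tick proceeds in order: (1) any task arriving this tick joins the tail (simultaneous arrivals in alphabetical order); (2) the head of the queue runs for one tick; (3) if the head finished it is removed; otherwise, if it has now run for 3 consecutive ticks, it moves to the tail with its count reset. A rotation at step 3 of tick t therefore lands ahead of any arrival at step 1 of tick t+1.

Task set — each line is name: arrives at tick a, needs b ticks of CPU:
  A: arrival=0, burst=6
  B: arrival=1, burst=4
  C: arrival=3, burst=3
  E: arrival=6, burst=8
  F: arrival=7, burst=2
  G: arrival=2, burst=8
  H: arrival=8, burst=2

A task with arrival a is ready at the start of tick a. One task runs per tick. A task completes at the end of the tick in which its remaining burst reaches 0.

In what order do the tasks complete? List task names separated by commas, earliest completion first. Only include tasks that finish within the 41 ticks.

completion order = A, C, B, F, H, G, E

t=0: queue=[A] q_used=0 → run A
t=1: queue=[A,B] q_used=1 → run A
t=2: queue=[A,B,G] q_used=2 → run A
t=3: queue=[B,G,A,C] q_used=0 → run B
t=4: queue=[B,G,A,C] q_used=1 → run B
t=5: queue=[B,G,A,C] q_used=2 → run B
t=6: queue=[G,A,C,B,E] q_used=0 → run G
t=7: queue=[G,A,C,B,E,F] q_used=1 → run G
t=8: queue=[G,A,C,B,E,F,H] q_used=2 → run G
t=9: queue=[A,C,B,E,F,H,G] q_used=0 → run A
t=10: queue=[A,C,B,E,F,H,G] q_used=1 → run A
t=11: queue=[A,C,B,E,F,H,G] q_used=2 → run A
t=12: queue=[C,B,E,F,H,G] q_used=0 → run C
t=13: queue=[C,B,E,F,H,G] q_used=1 → run C
t=14: queue=[C,B,E,F,H,G] q_used=2 → run C
t=15: queue=[B,E,F,H,G] q_used=0 → run B
t=16: queue=[E,F,H,G] q_used=0 → run E
t=17: queue=[E,F,H,G] q_used=1 → run E
t=18: queue=[E,F,H,G] q_used=2 → run E
t=19: queue=[F,H,G,E] q_used=0 → run F
t=20: queue=[F,H,G,E] q_used=1 → run F
t=21: queue=[H,G,E] q_used=0 → run H
t=22: queue=[H,G,E] q_used=1 → run H
t=23: queue=[G,E] q_used=0 → run G
t=24: queue=[G,E] q_used=1 → run G
t=25: queue=[G,E] q_used=2 → run G
t=26: queue=[E,G] q_used=0 → run E
t=27: queue=[E,G] q_used=1 → run E
t=28: queue=[E,G] q_used=2 → run E
t=29: queue=[G,E] q_used=0 → run G
t=30: queue=[G,E] q_used=1 → run G
t=31: queue=[E] q_used=0 → run E
t=32: queue=[E] q_used=1 → run E
t=33: (idle)
t=34: (idle)
t=35: (idle)
t=36: (idle)
t=37: (idle)
t=38: (idle)
t=39: (idle)
t=40: (idle)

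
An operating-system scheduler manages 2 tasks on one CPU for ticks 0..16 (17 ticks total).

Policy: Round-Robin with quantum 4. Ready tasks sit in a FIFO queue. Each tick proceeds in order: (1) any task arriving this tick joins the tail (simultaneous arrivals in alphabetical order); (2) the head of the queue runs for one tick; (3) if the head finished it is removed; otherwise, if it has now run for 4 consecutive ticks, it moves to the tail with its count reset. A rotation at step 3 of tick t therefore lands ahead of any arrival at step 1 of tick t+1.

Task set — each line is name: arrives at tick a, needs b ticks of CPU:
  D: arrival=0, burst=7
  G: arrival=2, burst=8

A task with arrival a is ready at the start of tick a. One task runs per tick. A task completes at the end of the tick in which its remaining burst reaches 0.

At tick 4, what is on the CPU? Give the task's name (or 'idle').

running at tick 4 = G

t=0: queue=[D] q_used=0 → run D
t=1: queue=[D] q_used=1 → run D
t=2: queue=[D,G] q_used=2 → run D
t=3: queue=[D,G] q_used=3 → run D
t=4: queue=[G,D] q_used=0 → run G
t=5: queue=[G,D] q_used=1 → run G
t=6: queue=[G,D] q_used=2 → run G
t=7: queue=[G,D] q_used=3 → run G
t=8: queue=[D,G] q_used=0 → run D
t=9: queue=[D,G] q_used=1 → run D
t=10: queue=[D,G] q_used=2 → run D
t=11: queue=[G] q_used=0 → run G
t=12: queue=[G] q_used=1 → run G
t=13: queue=[G] q_used=2 → run G
t=14: queue=[G] q_used=3 → run G
t=15: (idle)
t=16: (idle)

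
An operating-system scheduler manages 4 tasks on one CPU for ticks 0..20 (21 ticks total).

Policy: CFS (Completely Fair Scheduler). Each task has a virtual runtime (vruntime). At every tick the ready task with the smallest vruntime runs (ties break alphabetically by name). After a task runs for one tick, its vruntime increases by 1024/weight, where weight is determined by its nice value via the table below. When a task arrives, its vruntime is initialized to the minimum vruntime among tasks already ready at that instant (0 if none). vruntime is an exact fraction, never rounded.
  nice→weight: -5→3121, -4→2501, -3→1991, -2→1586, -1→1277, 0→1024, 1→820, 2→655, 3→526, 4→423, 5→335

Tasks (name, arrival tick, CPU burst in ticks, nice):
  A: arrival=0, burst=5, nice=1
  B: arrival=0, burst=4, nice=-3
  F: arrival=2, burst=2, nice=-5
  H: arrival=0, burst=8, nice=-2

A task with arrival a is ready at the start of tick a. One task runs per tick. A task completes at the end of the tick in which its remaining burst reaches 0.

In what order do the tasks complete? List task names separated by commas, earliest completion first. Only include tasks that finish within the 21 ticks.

completion order = F, B, H, A

t=0: vr[A=0 B=0 H=0] → run A
t=1: vr[A=256/205 B=0 H=0] → run B
t=2: vr[A=256/205 B=1024/1991 F=0 H=0] → run F
t=3: vr[A=256/205 B=1024/1991 F=1024/3121 H=0] → run H
t=4: vr[A=256/205 B=1024/1991 F=1024/3121 H=512/793] → run F
t=5: vr[A=256/205 B=1024/1991 H=512/793] → run B
t=6: vr[A=256/205 B=2048/1991 H=512/793] → run H
t=7: vr[A=256/205 B=2048/1991 H=1024/793] → run B
t=8: vr[A=256/205 B=3072/1991 H=1024/793] → run A
t=9: vr[A=512/205 B=3072/1991 H=1024/793] → run H
t=10: vr[A=512/205 B=3072/1991 H=1536/793] → run B
t=11: vr[A=512/205 H=1536/793] → run H
t=12: vr[A=512/205 H=2048/793] → run A
t=13: vr[A=768/205 H=2048/793] → run H
t=14: vr[A=768/205 H=2560/793] → run H
t=15: vr[A=768/205 H=3072/793] → run A
t=16: vr[A=1024/205 H=3072/793] → run H
t=17: vr[A=1024/205 H=3584/793] → run H
t=18: vr[A=1024/205] → run A
t=19: (idle)
t=20: (idle)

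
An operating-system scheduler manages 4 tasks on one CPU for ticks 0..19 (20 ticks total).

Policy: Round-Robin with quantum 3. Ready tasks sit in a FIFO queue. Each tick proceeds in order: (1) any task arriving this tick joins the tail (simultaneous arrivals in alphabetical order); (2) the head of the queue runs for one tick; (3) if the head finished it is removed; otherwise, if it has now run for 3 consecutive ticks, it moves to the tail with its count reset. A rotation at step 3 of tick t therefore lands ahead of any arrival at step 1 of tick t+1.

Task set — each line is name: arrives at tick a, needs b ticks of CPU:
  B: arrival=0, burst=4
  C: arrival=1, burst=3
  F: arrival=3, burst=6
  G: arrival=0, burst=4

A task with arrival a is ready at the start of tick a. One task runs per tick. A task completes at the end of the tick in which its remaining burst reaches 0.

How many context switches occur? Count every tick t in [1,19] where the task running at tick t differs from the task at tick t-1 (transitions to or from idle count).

t=0: queue=[B,G] q_used=0 → run B
t=1: queue=[B,G,C] q_used=1 → run B
t=2: queue=[B,G,C] q_used=2 → run B
t=3: queue=[G,C,B,F] q_used=0 → run G
t=4: queue=[G,C,B,F] q_used=1 → run G
t=5: queue=[G,C,B,F] q_used=2 → run G
t=6: queue=[C,B,F,G] q_used=0 → run C
t=7: queue=[C,B,F,G] q_used=1 → run C
t=8: queue=[C,B,F,G] q_used=2 → run C
t=9: queue=[B,F,G] q_used=0 → run B
t=10: queue=[F,G] q_used=0 → run F
t=11: queue=[F,G] q_used=1 → run F
t=12: queue=[F,G] q_used=2 → run F
t=13: queue=[G,F] q_used=0 → run G
t=14: queue=[F] q_used=0 → run F
t=15: queue=[F] q_used=1 → run F
t=16: queue=[F] q_used=2 → run F
t=17: (idle)
t=18: (idle)
t=19: (idle)

context switches = 7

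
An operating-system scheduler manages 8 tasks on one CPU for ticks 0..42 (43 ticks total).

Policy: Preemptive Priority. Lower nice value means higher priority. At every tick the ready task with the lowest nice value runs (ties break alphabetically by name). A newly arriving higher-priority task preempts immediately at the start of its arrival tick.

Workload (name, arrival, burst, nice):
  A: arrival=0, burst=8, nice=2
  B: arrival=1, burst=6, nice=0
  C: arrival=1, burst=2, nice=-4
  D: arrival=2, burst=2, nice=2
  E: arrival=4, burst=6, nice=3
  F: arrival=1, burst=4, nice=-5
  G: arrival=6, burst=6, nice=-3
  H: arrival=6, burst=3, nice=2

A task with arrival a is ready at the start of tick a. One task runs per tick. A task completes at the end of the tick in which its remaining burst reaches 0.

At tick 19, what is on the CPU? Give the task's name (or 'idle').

t=0: ready={A} → run A
t=1: ready={A,B,C,F} → run F
t=2: ready={A,B,C,D,F} → run F
t=3: ready={A,B,C,D,F} → run F
t=4: ready={A,B,C,D,E,F} → run F
t=5: ready={A,B,C,D,E} → run C
t=6: ready={A,B,C,D,E,G,H} → run C
t=7: ready={A,B,D,E,G,H} → run G
t=8: ready={A,B,D,E,G,H} → run G
t=9: ready={A,B,D,E,G,H} → run G
t=10: ready={A,B,D,E,G,H} → run G
t=11: ready={A,B,D,E,G,H} → run G
t=12: ready={A,B,D,E,G,H} → run G
t=13: ready={A,B,D,E,H} → run B
t=14: ready={A,B,D,E,H} → run B
t=15: ready={A,B,D,E,H} → run B
t=16: ready={A,B,D,E,H} → run B
t=17: ready={A,B,D,E,H} → run B
t=18: ready={A,B,D,E,H} → run B
t=19: ready={A,D,E,H} → run A
t=20: ready={A,D,E,H} → run A
t=21: ready={A,D,E,H} → run A
t=22: ready={A,D,E,H} → run A
t=23: ready={A,D,E,H} → run A
t=24: ready={A,D,E,H} → run A
t=25: ready={A,D,E,H} → run A
t=26: ready={D,E,H} → run D
t=27: ready={D,E,H} → run D
t=28: ready={E,H} → run H
t=29: ready={E,H} → run H
t=30: ready={E,H} → run H
t=31: ready={E} → run E
t=32: ready={E} → run E
t=33: ready={E} → run E
t=34: ready={E} → run E
t=35: ready={E} → run E
t=36: ready={E} → run E
t=37: (idle)
t=38: (idle)
t=39: (idle)
t=40: (idle)
t=41: (idle)
t=42: (idle)

running at tick 19 = A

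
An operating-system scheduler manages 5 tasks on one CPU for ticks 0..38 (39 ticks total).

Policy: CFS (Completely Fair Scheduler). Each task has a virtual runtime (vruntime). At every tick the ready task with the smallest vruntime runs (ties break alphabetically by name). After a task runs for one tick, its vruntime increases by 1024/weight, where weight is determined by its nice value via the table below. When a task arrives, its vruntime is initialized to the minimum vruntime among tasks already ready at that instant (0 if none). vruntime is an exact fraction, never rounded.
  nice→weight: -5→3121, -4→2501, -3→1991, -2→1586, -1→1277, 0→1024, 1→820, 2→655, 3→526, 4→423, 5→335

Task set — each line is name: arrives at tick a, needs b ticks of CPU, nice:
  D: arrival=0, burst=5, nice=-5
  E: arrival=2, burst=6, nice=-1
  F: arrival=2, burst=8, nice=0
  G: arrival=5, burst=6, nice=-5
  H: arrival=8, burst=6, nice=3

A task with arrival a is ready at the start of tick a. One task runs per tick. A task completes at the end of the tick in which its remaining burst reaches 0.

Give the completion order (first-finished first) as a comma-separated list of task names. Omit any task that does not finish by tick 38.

t=0: vr[D=0] → run D
t=1: vr[D=1024/3121] → run D
t=2: vr[D=2048/3121 E=2048/3121 F=2048/3121] → run D
t=3: vr[D=3072/3121 E=2048/3121 F=2048/3121] → run E
t=4: vr[D=3072/3121 E=5811200/3985517 F=2048/3121] → run F
t=5: vr[D=3072/3121 E=5811200/3985517 F=5169/3121 G=3072/3121] → run D
t=6: vr[D=4096/3121 E=5811200/3985517 F=5169/3121 G=3072/3121] → run G
t=7: vr[D=4096/3121 E=5811200/3985517 F=5169/3121 G=4096/3121] → run D
t=8: vr[E=5811200/3985517 F=5169/3121 G=4096/3121 H=4096/3121] → run G
t=9: vr[E=5811200/3985517 F=5169/3121 G=5120/3121 H=4096/3121] → run H
t=10: vr[E=5811200/3985517 F=5169/3121 G=5120/3121 H=2675200/820823] → run E
t=11: vr[E=9007104/3985517 F=5169/3121 G=5120/3121 H=2675200/820823] → run G
t=12: vr[E=9007104/3985517 F=5169/3121 G=6144/3121 H=2675200/820823] → run F
t=13: vr[E=9007104/3985517 F=8290/3121 G=6144/3121 H=2675200/820823] → run G
t=14: vr[E=9007104/3985517 F=8290/3121 G=7168/3121 H=2675200/820823] → run E
t=15: vr[E=12203008/3985517 F=8290/3121 G=7168/3121 H=2675200/820823] → run G
t=16: vr[E=12203008/3985517 F=8290/3121 G=8192/3121 H=2675200/820823] → run G
t=17: vr[E=12203008/3985517 F=8290/3121 H=2675200/820823] → run F
t=18: vr[E=12203008/3985517 F=11411/3121 H=2675200/820823] → run E
t=19: vr[E=15398912/3985517 F=11411/3121 H=2675200/820823] → run H
t=20: vr[E=15398912/3985517 F=11411/3121 H=4273152/820823] → run F
t=21: vr[E=15398912/3985517 F=14532/3121 H=4273152/820823] → run E
t=22: vr[E=18594816/3985517 F=14532/3121 H=4273152/820823] → run F
t=23: vr[E=18594816/3985517 F=17653/3121 H=4273152/820823] → run E
t=24: vr[F=17653/3121 H=4273152/820823] → run H
t=25: vr[F=17653/3121 H=5871104/820823] → run F
t=26: vr[F=20774/3121 H=5871104/820823] → run F
t=27: vr[F=23895/3121 H=5871104/820823] → run H
t=28: vr[F=23895/3121 H=7469056/820823] → run F
t=29: vr[H=7469056/820823] → run H
t=30: vr[H=9067008/820823] → run H
t=31: (idle)
t=32: (idle)
t=33: (idle)
t=34: (idle)
t=35: (idle)
t=36: (idle)
t=37: (idle)
t=38: (idle)

completion order = D, G, E, F, H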